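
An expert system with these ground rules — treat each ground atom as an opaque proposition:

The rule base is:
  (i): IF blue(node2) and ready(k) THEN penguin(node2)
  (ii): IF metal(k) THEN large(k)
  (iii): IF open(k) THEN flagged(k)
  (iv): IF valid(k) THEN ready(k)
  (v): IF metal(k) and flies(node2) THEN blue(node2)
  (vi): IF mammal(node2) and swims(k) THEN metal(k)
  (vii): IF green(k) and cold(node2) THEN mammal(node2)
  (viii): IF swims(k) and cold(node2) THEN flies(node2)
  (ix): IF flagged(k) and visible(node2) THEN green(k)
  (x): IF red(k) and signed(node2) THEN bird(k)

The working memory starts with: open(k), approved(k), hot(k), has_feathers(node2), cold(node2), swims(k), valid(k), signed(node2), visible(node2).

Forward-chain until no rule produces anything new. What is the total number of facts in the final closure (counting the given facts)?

18

[1] (iii) [IF open(k) THEN flagged(k)]; (iv) [IF valid(k) THEN ready(k)]; (viii) [IF swims(k) and cold(node2) THEN flies(node2)]. ⇒ new: flagged(k), ready(k), flies(node2).
[2] (ix) [IF flagged(k) and visible(node2) THEN green(k)]. ⇒ new: green(k).
[3] (vii) [IF green(k) and cold(node2) THEN mammal(node2)]. ⇒ new: mammal(node2).
[4] (vi) [IF mammal(node2) and swims(k) THEN metal(k)]. ⇒ new: metal(k).
[5] (ii) [IF metal(k) THEN large(k)]; (v) [IF metal(k) and flies(node2) THEN blue(node2)]. ⇒ new: large(k), blue(node2).
[6] (i) [IF blue(node2) and ready(k) THEN penguin(node2)]. ⇒ new: penguin(node2).
Closure: {approved(k), blue(node2), cold(node2), flagged(k), flies(node2), green(k), has_feathers(node2), hot(k), large(k), mammal(node2), metal(k), open(k), penguin(node2), ready(k), signed(node2), swims(k), valid(k), visible(node2)} — 18 facts.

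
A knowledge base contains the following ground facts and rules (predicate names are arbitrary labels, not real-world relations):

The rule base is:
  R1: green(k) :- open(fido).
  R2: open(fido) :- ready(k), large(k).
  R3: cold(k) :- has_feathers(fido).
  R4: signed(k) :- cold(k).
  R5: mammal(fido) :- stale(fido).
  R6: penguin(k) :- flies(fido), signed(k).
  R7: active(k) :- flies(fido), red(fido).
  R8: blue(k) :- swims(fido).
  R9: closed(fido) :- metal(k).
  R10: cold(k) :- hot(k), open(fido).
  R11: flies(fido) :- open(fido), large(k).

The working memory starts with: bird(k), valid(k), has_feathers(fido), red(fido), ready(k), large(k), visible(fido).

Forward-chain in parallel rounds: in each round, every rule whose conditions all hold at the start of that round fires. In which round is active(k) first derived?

3

Round 1 — R2, R3, derive open(fido), cold(k).
Round 2 — R1, R4, R11, derive green(k), signed(k), flies(fido).
Round 3 — R6, R7, derive penguin(k), active(k).
active(k) first appears in round 3.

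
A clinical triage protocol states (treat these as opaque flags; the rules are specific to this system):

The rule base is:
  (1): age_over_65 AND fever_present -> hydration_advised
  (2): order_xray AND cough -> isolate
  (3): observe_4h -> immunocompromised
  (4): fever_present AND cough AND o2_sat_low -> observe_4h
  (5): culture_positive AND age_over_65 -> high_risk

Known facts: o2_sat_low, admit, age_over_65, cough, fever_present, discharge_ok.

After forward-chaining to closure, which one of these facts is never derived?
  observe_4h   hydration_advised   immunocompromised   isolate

Round 1 fires (1), (4), giving hydration_advised, observe_4h.
Round 2 fires (3), giving immunocompromised.
Derived: immunocompromised (round 2), hydration_advised (round 1), observe_4h (round 1). isolate never appears in any round.

isolate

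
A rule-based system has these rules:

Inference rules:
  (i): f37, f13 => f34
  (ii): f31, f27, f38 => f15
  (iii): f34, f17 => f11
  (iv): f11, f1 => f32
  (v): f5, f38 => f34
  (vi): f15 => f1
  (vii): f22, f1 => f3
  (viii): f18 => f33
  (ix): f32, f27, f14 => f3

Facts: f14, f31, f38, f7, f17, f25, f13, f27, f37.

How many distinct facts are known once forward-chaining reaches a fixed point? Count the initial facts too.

Round 1: (i) [f37, f13 => f34]; (ii) [f31, f27, f38 => f15]. New: f34, f15.
Round 2: (iii) [f34, f17 => f11]; (vi) [f15 => f1]. New: f11, f1.
Round 3: (iv) [f11, f1 => f32]. New: f32.
Round 4: (ix) [f32, f27, f14 => f3]. New: f3.
Closure: {f1, f11, f13, f14, f15, f17, f25, f27, f3, f31, f32, f34, f37, f38, f7} — 15 facts.

15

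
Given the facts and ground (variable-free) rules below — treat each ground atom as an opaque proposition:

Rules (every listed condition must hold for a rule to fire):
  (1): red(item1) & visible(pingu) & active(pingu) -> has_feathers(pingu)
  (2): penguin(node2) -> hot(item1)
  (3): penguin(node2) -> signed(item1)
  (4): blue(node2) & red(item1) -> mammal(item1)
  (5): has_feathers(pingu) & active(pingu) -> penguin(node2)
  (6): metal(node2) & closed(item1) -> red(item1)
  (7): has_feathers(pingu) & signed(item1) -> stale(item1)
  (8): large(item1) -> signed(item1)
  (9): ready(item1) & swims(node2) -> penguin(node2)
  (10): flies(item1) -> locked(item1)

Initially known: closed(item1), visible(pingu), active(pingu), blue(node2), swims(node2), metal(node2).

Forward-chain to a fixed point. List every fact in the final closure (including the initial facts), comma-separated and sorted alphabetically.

Round 1 — (6), derive red(item1).
Round 2 — (1), (4), derive has_feathers(pingu), mammal(item1).
Round 3 — (5), derive penguin(node2).
Round 4 — (2), (3), derive hot(item1), signed(item1).
Round 5 — (7), derive stale(item1).

active(pingu), blue(node2), closed(item1), has_feathers(pingu), hot(item1), mammal(item1), metal(node2), penguin(node2), red(item1), signed(item1), stale(item1), swims(node2), visible(pingu)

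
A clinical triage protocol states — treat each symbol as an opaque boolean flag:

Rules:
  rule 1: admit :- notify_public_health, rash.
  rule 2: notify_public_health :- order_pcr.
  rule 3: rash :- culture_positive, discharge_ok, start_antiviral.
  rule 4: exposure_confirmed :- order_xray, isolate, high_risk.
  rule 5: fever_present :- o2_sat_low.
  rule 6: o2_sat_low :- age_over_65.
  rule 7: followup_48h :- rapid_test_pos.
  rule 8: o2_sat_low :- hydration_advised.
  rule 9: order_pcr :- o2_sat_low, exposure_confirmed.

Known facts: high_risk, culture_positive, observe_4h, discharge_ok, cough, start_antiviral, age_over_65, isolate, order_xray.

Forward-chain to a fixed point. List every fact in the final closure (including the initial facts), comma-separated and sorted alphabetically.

Round 1 fires rule 3, rule 4, rule 6, giving rash, exposure_confirmed, o2_sat_low.
Round 2 fires rule 5, rule 9, giving fever_present, order_pcr.
Round 3 fires rule 2, giving notify_public_health.
Round 4 fires rule 1, giving admit.

admit, age_over_65, cough, culture_positive, discharge_ok, exposure_confirmed, fever_present, high_risk, isolate, notify_public_health, o2_sat_low, observe_4h, order_pcr, order_xray, rash, start_antiviral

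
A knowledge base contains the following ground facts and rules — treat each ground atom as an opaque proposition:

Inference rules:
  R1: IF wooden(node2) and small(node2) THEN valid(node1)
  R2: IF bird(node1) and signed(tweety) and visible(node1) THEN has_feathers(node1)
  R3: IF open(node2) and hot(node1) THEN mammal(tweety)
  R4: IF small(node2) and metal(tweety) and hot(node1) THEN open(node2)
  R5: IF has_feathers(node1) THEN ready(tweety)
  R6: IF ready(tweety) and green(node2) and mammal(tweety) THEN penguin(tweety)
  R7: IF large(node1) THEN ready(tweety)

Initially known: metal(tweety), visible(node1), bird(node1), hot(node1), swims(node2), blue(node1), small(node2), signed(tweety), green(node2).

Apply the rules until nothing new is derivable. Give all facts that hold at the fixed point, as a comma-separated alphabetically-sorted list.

Round 1 fires R2, R4, giving has_feathers(node1), open(node2).
Round 2 fires R3, R5, giving mammal(tweety), ready(tweety).
Round 3 fires R6, giving penguin(tweety).

bird(node1), blue(node1), green(node2), has_feathers(node1), hot(node1), mammal(tweety), metal(tweety), open(node2), penguin(tweety), ready(tweety), signed(tweety), small(node2), swims(node2), visible(node1)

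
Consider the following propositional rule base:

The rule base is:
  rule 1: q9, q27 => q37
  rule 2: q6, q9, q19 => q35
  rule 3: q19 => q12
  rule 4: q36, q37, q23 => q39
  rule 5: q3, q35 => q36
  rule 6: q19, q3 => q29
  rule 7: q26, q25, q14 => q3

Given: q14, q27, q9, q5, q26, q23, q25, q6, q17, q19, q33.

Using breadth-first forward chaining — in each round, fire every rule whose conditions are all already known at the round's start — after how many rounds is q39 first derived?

Round 1: rule 1 [q9, q27 => q37]; rule 2 [q6, q9, q19 => q35]; rule 3 [q19 => q12]; rule 7 [q26, q25, q14 => q3]. New: q37, q35, q12, q3.
Round 2: rule 5 [q3, q35 => q36]; rule 6 [q19, q3 => q29]. New: q36, q29.
Round 3: rule 4 [q36, q37, q23 => q39]. New: q39.
q39 first appears in round 3.

3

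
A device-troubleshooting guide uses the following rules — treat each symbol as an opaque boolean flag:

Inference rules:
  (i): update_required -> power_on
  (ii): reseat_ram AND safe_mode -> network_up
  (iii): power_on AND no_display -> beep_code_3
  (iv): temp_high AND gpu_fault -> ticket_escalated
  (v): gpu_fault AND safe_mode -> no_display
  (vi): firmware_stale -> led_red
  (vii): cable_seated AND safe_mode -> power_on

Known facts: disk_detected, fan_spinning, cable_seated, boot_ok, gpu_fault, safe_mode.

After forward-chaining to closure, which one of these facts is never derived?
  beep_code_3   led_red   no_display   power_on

Round 1 fires (v), (vii), giving no_display, power_on.
Round 2 fires (iii), giving beep_code_3.
Derived: beep_code_3 (round 2), no_display (round 1), power_on (round 1). led_red never appears in any round.

led_red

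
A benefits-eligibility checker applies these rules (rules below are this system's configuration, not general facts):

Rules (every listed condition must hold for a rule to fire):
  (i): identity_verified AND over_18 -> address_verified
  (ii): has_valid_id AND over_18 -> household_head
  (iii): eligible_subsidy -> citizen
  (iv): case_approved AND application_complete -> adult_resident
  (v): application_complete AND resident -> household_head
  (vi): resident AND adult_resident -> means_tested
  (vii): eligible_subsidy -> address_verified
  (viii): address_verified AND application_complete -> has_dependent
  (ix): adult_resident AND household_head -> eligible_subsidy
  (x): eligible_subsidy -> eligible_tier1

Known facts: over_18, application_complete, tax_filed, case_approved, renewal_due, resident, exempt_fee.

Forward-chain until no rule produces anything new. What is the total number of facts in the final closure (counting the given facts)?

15

Round 1: (iv) [case_approved AND application_complete -> adult_resident]; (v) [application_complete AND resident -> household_head]. New: adult_resident, household_head.
Round 2: (vi) [resident AND adult_resident -> means_tested]; (ix) [adult_resident AND household_head -> eligible_subsidy]. New: means_tested, eligible_subsidy.
Round 3: (iii) [eligible_subsidy -> citizen]; (vii) [eligible_subsidy -> address_verified]; (x) [eligible_subsidy -> eligible_tier1]. New: citizen, address_verified, eligible_tier1.
Round 4: (viii) [address_verified AND application_complete -> has_dependent]. New: has_dependent.
Closure: {address_verified, adult_resident, application_complete, case_approved, citizen, eligible_subsidy, eligible_tier1, exempt_fee, has_dependent, household_head, means_tested, over_18, renewal_due, resident, tax_filed} — 15 facts.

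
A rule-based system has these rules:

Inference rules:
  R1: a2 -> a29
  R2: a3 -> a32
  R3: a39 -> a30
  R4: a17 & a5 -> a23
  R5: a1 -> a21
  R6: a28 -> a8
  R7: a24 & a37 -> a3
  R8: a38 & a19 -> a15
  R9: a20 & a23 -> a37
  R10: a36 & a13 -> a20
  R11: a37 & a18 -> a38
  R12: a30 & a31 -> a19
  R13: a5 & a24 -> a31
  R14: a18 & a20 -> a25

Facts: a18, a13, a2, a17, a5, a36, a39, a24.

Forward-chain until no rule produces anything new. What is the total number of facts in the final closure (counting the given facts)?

20

Round 1: R1 [a2 -> a29]; R3 [a39 -> a30]; R4 [a17 & a5 -> a23]; R10 [a36 & a13 -> a20]; R13 [a5 & a24 -> a31]. Adds a29, a30, a23, a20, a31.
Round 2: R9 [a20 & a23 -> a37]; R12 [a30 & a31 -> a19]; R14 [a18 & a20 -> a25]. Adds a37, a19, a25.
Round 3: R7 [a24 & a37 -> a3]; R11 [a37 & a18 -> a38]. Adds a3, a38.
Round 4: R2 [a3 -> a32]; R8 [a38 & a19 -> a15]. Adds a32, a15.
Closure: {a13, a15, a17, a18, a19, a2, a20, a23, a24, a25, a29, a3, a30, a31, a32, a36, a37, a38, a39, a5} — 20 facts.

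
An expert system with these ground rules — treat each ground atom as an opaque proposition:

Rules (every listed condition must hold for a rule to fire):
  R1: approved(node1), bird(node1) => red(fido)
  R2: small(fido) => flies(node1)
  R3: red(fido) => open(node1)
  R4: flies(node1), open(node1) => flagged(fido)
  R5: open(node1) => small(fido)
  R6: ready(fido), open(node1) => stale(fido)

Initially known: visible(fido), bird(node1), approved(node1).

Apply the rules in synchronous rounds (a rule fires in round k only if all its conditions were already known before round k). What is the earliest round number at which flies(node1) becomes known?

4

Round 1 — R1, derive red(fido).
Round 2 — R3, derive open(node1).
Round 3 — R5, derive small(fido).
Round 4 — R2, derive flies(node1).
flies(node1) first appears in round 4.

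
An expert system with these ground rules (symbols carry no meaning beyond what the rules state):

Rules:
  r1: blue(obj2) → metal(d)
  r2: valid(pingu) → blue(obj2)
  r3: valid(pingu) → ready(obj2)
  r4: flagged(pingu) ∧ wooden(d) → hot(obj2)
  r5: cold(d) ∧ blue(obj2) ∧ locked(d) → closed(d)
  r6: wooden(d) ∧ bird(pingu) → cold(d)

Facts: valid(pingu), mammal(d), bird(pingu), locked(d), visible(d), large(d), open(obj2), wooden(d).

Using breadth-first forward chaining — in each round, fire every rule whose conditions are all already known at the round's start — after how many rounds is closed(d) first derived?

2

[1] r2 [valid(pingu) → blue(obj2)]; r3 [valid(pingu) → ready(obj2)]; r6 [wooden(d) ∧ bird(pingu) → cold(d)]. ⇒ new: blue(obj2), ready(obj2), cold(d).
[2] r1 [blue(obj2) → metal(d)]; r5 [cold(d) ∧ blue(obj2) ∧ locked(d) → closed(d)]. ⇒ new: metal(d), closed(d).
closed(d) first appears in round 2.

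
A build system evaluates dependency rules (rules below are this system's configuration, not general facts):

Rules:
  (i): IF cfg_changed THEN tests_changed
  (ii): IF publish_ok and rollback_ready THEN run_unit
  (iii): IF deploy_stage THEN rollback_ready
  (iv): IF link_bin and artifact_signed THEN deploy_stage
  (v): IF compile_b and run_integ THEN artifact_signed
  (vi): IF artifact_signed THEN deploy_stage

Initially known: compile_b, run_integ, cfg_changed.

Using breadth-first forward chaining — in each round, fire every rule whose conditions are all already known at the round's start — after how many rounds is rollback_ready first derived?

Round 1 — (i), (v), derive tests_changed, artifact_signed.
Round 2 — (vi), derive deploy_stage.
Round 3 — (iii), derive rollback_ready.
rollback_ready first appears in round 3.

3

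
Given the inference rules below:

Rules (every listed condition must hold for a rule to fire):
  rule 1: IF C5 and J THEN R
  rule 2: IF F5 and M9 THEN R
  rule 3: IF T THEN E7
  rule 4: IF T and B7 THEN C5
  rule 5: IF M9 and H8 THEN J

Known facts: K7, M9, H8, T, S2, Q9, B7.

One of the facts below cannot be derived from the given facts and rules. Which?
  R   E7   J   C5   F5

F5

Round 1 — rule 3, rule 4, rule 5, derive E7, C5, J.
Round 2 — rule 1, derive R.
Derived: C5 (round 1), J (round 1), E7 (round 1), R (round 2). F5 never appears in any round.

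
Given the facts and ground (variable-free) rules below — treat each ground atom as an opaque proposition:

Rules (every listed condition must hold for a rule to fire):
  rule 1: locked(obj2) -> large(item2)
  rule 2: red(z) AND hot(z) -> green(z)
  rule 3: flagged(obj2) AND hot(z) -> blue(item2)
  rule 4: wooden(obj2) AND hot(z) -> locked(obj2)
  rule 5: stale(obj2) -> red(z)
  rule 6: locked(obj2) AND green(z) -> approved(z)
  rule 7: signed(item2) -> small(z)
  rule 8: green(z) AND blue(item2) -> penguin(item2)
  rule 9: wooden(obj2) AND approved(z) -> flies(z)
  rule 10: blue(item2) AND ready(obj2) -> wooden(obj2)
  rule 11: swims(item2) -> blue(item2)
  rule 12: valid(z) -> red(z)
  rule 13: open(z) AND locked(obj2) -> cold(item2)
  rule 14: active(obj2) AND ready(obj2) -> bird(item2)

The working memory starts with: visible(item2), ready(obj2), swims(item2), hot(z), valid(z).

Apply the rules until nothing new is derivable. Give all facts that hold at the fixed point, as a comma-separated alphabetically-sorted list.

Round 1 fires rule 11, rule 12, giving blue(item2), red(z).
Round 2 fires rule 2, rule 10, giving green(z), wooden(obj2).
Round 3 fires rule 4, rule 8, giving locked(obj2), penguin(item2).
Round 4 fires rule 1, rule 6, giving large(item2), approved(z).
Round 5 fires rule 9, giving flies(z).

approved(z), blue(item2), flies(z), green(z), hot(z), large(item2), locked(obj2), penguin(item2), ready(obj2), red(z), swims(item2), valid(z), visible(item2), wooden(obj2)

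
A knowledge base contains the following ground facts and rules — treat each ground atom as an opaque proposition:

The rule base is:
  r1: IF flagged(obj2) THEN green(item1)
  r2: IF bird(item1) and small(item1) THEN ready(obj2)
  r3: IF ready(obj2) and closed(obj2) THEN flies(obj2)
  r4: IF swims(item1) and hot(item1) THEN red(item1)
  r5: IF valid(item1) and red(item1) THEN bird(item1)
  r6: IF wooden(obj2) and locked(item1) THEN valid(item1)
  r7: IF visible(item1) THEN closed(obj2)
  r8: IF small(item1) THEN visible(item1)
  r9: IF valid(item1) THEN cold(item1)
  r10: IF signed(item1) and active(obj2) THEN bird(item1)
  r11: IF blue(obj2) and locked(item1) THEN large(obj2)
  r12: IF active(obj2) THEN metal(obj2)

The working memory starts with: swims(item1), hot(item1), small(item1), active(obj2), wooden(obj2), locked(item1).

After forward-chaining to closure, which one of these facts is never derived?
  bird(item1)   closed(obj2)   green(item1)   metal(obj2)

Round 1: r4 [IF swims(item1) and hot(item1) THEN red(item1)]; r6 [IF wooden(obj2) and locked(item1) THEN valid(item1)]; r8 [IF small(item1) THEN visible(item1)]; r12 [IF active(obj2) THEN metal(obj2)]. Adds red(item1), valid(item1), visible(item1), metal(obj2).
Round 2: r5 [IF valid(item1) and red(item1) THEN bird(item1)]; r7 [IF visible(item1) THEN closed(obj2)]; r9 [IF valid(item1) THEN cold(item1)]. Adds bird(item1), closed(obj2), cold(item1).
Round 3: r2 [IF bird(item1) and small(item1) THEN ready(obj2)]. Adds ready(obj2).
Round 4: r3 [IF ready(obj2) and closed(obj2) THEN flies(obj2)]. Adds flies(obj2).
Derived: bird(item1) (round 2), metal(obj2) (round 1), closed(obj2) (round 2). green(item1) never appears in any round.

green(item1)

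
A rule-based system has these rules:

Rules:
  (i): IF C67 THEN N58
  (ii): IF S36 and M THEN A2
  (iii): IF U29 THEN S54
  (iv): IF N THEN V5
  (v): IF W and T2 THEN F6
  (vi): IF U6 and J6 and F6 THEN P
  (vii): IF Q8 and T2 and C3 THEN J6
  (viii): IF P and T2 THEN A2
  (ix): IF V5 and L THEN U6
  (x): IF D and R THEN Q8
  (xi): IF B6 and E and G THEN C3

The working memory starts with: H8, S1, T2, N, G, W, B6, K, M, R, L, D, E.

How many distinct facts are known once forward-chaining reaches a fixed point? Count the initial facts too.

Round 1: (iv) [IF N THEN V5]; (v) [IF W and T2 THEN F6]; (x) [IF D and R THEN Q8]; (xi) [IF B6 and E and G THEN C3]. New: V5, F6, Q8, C3.
Round 2: (vii) [IF Q8 and T2 and C3 THEN J6]; (ix) [IF V5 and L THEN U6]. New: J6, U6.
Round 3: (vi) [IF U6 and J6 and F6 THEN P]. New: P.
Round 4: (viii) [IF P and T2 THEN A2]. New: A2.
Closure: {A2, B6, C3, D, E, F6, G, H8, J6, K, L, M, N, P, Q8, R, S1, T2, U6, V5, W} — 21 facts.

21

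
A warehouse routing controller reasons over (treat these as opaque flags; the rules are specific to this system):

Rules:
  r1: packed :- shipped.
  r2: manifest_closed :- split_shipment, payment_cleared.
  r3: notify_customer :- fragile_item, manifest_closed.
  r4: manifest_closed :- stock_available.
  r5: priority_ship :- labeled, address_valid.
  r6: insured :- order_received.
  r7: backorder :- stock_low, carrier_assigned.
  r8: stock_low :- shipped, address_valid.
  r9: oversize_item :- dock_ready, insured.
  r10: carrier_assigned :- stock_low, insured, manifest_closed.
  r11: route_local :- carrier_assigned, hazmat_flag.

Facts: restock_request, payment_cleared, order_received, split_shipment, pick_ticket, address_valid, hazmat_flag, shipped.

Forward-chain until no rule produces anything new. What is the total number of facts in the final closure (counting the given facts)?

Round 1: r1 [packed :- shipped.]; r2 [manifest_closed :- split_shipment, payment_cleared.]; r6 [insured :- order_received.]; r8 [stock_low :- shipped, address_valid.]. Adds packed, manifest_closed, insured, stock_low.
Round 2: r10 [carrier_assigned :- stock_low, insured, manifest_closed.]. Adds carrier_assigned.
Round 3: r7 [backorder :- stock_low, carrier_assigned.]; r11 [route_local :- carrier_assigned, hazmat_flag.]. Adds backorder, route_local.
Closure: {address_valid, backorder, carrier_assigned, hazmat_flag, insured, manifest_closed, order_received, packed, payment_cleared, pick_ticket, restock_request, route_local, shipped, split_shipment, stock_low} — 15 facts.

15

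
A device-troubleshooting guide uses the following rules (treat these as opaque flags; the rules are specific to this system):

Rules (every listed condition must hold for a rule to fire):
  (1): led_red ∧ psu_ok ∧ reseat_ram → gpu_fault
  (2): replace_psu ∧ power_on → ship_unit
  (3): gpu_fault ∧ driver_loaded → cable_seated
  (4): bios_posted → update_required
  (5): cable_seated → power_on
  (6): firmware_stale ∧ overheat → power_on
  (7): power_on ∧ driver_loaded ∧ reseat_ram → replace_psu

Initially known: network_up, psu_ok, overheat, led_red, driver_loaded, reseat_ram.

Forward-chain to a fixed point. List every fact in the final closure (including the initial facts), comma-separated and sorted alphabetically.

[1] (1) [led_red ∧ psu_ok ∧ reseat_ram → gpu_fault]. ⇒ new: gpu_fault.
[2] (3) [gpu_fault ∧ driver_loaded → cable_seated]. ⇒ new: cable_seated.
[3] (5) [cable_seated → power_on]. ⇒ new: power_on.
[4] (7) [power_on ∧ driver_loaded ∧ reseat_ram → replace_psu]. ⇒ new: replace_psu.
[5] (2) [replace_psu ∧ power_on → ship_unit]. ⇒ new: ship_unit.

cable_seated, driver_loaded, gpu_fault, led_red, network_up, overheat, power_on, psu_ok, replace_psu, reseat_ram, ship_unit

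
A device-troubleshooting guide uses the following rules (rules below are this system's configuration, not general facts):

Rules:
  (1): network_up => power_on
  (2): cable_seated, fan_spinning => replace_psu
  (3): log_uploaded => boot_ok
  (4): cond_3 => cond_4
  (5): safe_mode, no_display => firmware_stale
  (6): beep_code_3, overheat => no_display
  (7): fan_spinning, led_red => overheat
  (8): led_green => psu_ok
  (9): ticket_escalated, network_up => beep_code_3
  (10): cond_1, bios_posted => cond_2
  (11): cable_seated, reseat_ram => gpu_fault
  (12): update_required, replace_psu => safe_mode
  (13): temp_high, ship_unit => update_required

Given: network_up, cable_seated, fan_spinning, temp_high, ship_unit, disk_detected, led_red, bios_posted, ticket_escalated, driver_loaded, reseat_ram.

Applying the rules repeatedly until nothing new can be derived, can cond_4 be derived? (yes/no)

Round 1 fires (1), (2), (7), (9), (11), (13), giving power_on, replace_psu, overheat, beep_code_3, gpu_fault, update_required.
Round 2 fires (6), (12), giving no_display, safe_mode.
Round 3 fires (5), giving firmware_stale.
Fixed point reached. cond_4 is concluded only by (4); (4) needs cond_3 (never derived).

no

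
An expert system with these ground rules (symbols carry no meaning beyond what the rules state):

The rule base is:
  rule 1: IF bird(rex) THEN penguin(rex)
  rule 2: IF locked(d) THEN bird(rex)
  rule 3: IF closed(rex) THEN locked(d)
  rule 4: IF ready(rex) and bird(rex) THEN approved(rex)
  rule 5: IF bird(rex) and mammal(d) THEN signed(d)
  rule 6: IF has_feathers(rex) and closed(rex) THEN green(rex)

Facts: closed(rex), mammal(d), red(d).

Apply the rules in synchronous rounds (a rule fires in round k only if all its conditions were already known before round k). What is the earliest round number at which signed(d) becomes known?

Round 1: rule 3 [IF closed(rex) THEN locked(d)]. Adds locked(d).
Round 2: rule 2 [IF locked(d) THEN bird(rex)]. Adds bird(rex).
Round 3: rule 1 [IF bird(rex) THEN penguin(rex)]; rule 5 [IF bird(rex) and mammal(d) THEN signed(d)]. Adds penguin(rex), signed(d).
signed(d) first appears in round 3.

3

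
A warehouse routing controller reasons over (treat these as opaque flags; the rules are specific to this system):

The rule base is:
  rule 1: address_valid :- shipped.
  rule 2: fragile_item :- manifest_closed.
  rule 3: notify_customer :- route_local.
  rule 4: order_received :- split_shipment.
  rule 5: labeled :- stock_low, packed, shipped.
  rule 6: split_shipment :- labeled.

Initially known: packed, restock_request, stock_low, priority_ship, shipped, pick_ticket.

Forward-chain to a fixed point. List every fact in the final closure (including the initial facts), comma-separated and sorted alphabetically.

Round 1: rule 1 [address_valid :- shipped.]; rule 5 [labeled :- stock_low, packed, shipped.]. Adds address_valid, labeled.
Round 2: rule 6 [split_shipment :- labeled.]. Adds split_shipment.
Round 3: rule 4 [order_received :- split_shipment.]. Adds order_received.

address_valid, labeled, order_received, packed, pick_ticket, priority_ship, restock_request, shipped, split_shipment, stock_low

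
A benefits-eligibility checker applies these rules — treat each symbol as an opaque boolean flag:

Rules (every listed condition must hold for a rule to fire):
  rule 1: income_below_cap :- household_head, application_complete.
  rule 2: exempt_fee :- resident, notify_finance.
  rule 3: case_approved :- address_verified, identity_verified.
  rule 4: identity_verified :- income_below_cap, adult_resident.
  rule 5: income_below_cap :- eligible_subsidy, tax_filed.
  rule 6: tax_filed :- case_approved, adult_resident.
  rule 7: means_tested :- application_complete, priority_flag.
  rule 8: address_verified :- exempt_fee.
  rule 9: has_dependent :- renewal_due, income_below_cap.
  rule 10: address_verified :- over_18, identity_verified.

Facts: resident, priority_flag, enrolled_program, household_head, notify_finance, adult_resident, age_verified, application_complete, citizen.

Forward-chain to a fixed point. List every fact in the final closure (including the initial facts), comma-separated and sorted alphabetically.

Round 1: rule 1 [income_below_cap :- household_head, application_complete.]; rule 2 [exempt_fee :- resident, notify_finance.]; rule 7 [means_tested :- application_complete, priority_flag.]. New: income_below_cap, exempt_fee, means_tested.
Round 2: rule 4 [identity_verified :- income_below_cap, adult_resident.]; rule 8 [address_verified :- exempt_fee.]. New: identity_verified, address_verified.
Round 3: rule 3 [case_approved :- address_verified, identity_verified.]. New: case_approved.
Round 4: rule 6 [tax_filed :- case_approved, adult_resident.]. New: tax_filed.

address_verified, adult_resident, age_verified, application_complete, case_approved, citizen, enrolled_program, exempt_fee, household_head, identity_verified, income_below_cap, means_tested, notify_finance, priority_flag, resident, tax_filed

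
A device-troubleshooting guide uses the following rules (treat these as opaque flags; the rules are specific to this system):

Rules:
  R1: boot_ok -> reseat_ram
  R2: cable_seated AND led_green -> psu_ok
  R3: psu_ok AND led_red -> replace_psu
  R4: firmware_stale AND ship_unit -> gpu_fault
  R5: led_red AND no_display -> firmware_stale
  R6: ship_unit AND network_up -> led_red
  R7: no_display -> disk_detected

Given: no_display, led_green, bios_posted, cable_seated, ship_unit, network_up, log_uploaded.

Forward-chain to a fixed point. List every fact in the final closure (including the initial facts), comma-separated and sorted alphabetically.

Round 1 fires R2, R6, R7, giving psu_ok, led_red, disk_detected.
Round 2 fires R3, R5, giving replace_psu, firmware_stale.
Round 3 fires R4, giving gpu_fault.

bios_posted, cable_seated, disk_detected, firmware_stale, gpu_fault, led_green, led_red, log_uploaded, network_up, no_display, psu_ok, replace_psu, ship_unit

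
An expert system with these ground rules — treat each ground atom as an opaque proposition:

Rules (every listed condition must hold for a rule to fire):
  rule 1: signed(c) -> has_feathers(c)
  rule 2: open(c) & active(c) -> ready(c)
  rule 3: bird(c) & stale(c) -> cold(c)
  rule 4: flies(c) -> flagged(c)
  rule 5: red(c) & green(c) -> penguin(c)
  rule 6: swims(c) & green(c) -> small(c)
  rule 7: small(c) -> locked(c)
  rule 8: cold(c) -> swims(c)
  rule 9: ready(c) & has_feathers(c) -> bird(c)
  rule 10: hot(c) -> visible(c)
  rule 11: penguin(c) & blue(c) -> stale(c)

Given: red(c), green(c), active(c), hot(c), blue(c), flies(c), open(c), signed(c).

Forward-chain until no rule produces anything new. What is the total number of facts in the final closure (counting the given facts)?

[1] rule 1 [signed(c) -> has_feathers(c)]; rule 2 [open(c) & active(c) -> ready(c)]; rule 4 [flies(c) -> flagged(c)]; rule 5 [red(c) & green(c) -> penguin(c)]; rule 10 [hot(c) -> visible(c)]. ⇒ new: has_feathers(c), ready(c), flagged(c), penguin(c), visible(c).
[2] rule 9 [ready(c) & has_feathers(c) -> bird(c)]; rule 11 [penguin(c) & blue(c) -> stale(c)]. ⇒ new: bird(c), stale(c).
[3] rule 3 [bird(c) & stale(c) -> cold(c)]. ⇒ new: cold(c).
[4] rule 8 [cold(c) -> swims(c)]. ⇒ new: swims(c).
[5] rule 6 [swims(c) & green(c) -> small(c)]. ⇒ new: small(c).
[6] rule 7 [small(c) -> locked(c)]. ⇒ new: locked(c).
Closure: {active(c), bird(c), blue(c), cold(c), flagged(c), flies(c), green(c), has_feathers(c), hot(c), locked(c), open(c), penguin(c), ready(c), red(c), signed(c), small(c), stale(c), swims(c), visible(c)} — 19 facts.

19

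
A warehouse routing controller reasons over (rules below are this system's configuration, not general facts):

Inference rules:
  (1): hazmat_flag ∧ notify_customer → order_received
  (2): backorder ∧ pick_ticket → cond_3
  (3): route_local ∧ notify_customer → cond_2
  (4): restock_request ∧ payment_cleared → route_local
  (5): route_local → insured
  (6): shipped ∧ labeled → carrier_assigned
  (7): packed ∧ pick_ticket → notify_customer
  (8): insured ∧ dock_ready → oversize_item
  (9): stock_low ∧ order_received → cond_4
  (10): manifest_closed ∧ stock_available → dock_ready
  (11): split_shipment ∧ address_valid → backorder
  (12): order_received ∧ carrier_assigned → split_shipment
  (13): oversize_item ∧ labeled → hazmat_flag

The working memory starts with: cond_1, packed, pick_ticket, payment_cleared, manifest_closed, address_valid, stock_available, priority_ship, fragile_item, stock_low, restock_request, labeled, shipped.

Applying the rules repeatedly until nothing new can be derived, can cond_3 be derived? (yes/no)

yes

Round 1 — (4), (6), (7), (10), derive route_local, carrier_assigned, notify_customer, dock_ready.
Round 2 — (3), (5), derive cond_2, insured.
Round 3 — (8), derive oversize_item.
Round 4 — (13), derive hazmat_flag.
Round 5 — (1), derive order_received.
Round 6 — (9), (12), derive cond_4, split_shipment.
Round 7 — (11), derive backorder.
Round 8 — (2), derive cond_3.
cond_3 appears in round 8, so it is derivable.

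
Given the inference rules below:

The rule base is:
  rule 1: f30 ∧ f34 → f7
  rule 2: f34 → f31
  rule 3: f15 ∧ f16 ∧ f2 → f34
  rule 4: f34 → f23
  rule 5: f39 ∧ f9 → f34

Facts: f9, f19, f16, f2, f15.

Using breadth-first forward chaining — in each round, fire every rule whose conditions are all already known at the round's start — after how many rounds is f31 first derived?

2

Round 1: rule 3 [f15 ∧ f16 ∧ f2 → f34]. New: f34.
Round 2: rule 2 [f34 → f31]; rule 4 [f34 → f23]. New: f31, f23.
f31 first appears in round 2.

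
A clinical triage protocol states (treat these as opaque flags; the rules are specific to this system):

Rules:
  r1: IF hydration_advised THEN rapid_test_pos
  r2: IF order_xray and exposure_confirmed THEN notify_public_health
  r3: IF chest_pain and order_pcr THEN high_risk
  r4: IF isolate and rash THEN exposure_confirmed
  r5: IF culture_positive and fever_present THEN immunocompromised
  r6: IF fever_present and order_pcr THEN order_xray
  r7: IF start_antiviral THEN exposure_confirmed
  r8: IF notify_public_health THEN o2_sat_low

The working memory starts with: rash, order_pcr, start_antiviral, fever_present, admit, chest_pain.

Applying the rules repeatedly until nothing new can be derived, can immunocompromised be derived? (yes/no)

Round 1: r3 [IF chest_pain and order_pcr THEN high_risk]; r6 [IF fever_present and order_pcr THEN order_xray]; r7 [IF start_antiviral THEN exposure_confirmed]. Adds high_risk, order_xray, exposure_confirmed.
Round 2: r2 [IF order_xray and exposure_confirmed THEN notify_public_health]. Adds notify_public_health.
Round 3: r8 [IF notify_public_health THEN o2_sat_low]. Adds o2_sat_low.
Fixed point reached. immunocompromised is concluded only by r5; r5 needs culture_positive (never derived).

no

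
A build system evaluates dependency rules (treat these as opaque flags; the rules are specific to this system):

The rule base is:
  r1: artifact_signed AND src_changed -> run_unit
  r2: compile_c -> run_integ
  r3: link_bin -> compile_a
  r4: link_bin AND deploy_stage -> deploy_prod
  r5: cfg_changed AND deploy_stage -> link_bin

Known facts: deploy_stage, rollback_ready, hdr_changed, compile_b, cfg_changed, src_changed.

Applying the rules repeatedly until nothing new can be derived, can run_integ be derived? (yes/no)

no

Round 1: r5 [cfg_changed AND deploy_stage -> link_bin]. New: link_bin.
Round 2: r3 [link_bin -> compile_a]; r4 [link_bin AND deploy_stage -> deploy_prod]. New: compile_a, deploy_prod.
Fixed point reached. run_integ is concluded only by r2; r2 needs compile_c (never derived).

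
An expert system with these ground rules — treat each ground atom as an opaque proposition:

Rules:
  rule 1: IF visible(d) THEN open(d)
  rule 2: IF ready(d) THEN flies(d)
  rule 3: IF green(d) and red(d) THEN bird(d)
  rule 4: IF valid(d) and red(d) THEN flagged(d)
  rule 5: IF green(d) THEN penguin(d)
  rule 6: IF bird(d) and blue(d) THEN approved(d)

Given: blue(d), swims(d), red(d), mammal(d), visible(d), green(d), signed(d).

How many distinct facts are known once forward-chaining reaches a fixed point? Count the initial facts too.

11

Round 1: rule 1 [IF visible(d) THEN open(d)]; rule 3 [IF green(d) and red(d) THEN bird(d)]; rule 5 [IF green(d) THEN penguin(d)]. Adds open(d), bird(d), penguin(d).
Round 2: rule 6 [IF bird(d) and blue(d) THEN approved(d)]. Adds approved(d).
Closure: {approved(d), bird(d), blue(d), green(d), mammal(d), open(d), penguin(d), red(d), signed(d), swims(d), visible(d)} — 11 facts.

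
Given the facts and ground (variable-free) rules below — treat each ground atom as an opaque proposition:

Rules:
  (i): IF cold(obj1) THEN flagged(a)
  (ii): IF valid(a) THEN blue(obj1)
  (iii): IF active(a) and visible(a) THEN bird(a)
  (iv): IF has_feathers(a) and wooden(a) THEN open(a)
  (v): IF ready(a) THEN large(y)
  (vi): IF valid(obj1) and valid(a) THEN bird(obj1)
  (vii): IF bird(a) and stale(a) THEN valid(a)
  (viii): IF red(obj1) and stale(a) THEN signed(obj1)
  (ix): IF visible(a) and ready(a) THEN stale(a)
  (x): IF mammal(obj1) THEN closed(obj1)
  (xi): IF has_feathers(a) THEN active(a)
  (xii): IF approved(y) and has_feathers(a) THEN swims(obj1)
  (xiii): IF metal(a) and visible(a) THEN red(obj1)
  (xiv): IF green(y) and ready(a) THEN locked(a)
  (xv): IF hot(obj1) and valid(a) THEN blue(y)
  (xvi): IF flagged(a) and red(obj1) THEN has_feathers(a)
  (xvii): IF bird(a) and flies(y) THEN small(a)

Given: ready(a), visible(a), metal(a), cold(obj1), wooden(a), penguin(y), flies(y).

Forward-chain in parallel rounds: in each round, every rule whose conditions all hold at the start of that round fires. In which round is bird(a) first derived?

Round 1 — (i), (v), (ix), (xiii), derive flagged(a), large(y), stale(a), red(obj1).
Round 2 — (viii), (xvi), derive signed(obj1), has_feathers(a).
Round 3 — (iv), (xi), derive open(a), active(a).
Round 4 — (iii), derive bird(a).
bird(a) first appears in round 4.

4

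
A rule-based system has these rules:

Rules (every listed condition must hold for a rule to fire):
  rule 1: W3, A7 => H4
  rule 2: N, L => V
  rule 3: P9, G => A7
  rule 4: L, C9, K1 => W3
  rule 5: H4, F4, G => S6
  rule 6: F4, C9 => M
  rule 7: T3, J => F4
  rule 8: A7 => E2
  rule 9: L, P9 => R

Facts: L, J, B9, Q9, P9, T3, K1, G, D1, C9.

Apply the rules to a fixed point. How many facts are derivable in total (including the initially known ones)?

Round 1: rule 3 [P9, G => A7]; rule 4 [L, C9, K1 => W3]; rule 7 [T3, J => F4]; rule 9 [L, P9 => R]. Adds A7, W3, F4, R.
Round 2: rule 1 [W3, A7 => H4]; rule 6 [F4, C9 => M]; rule 8 [A7 => E2]. Adds H4, M, E2.
Round 3: rule 5 [H4, F4, G => S6]. Adds S6.
Closure: {A7, B9, C9, D1, E2, F4, G, H4, J, K1, L, M, P9, Q9, R, S6, T3, W3} — 18 facts.

18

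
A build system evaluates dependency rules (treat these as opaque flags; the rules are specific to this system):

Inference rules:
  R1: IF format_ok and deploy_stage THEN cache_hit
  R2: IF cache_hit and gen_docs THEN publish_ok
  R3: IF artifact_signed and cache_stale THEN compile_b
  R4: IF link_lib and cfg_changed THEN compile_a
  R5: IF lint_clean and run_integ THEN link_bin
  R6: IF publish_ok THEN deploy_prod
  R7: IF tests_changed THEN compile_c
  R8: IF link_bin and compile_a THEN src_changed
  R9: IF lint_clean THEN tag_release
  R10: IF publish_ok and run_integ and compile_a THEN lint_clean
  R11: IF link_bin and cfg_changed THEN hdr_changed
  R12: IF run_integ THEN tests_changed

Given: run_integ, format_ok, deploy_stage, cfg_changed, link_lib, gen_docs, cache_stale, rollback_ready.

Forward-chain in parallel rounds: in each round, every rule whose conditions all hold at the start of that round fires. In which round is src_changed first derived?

[1] R1 [IF format_ok and deploy_stage THEN cache_hit]; R4 [IF link_lib and cfg_changed THEN compile_a]; R12 [IF run_integ THEN tests_changed]. ⇒ new: cache_hit, compile_a, tests_changed.
[2] R2 [IF cache_hit and gen_docs THEN publish_ok]; R7 [IF tests_changed THEN compile_c]. ⇒ new: publish_ok, compile_c.
[3] R6 [IF publish_ok THEN deploy_prod]; R10 [IF publish_ok and run_integ and compile_a THEN lint_clean]. ⇒ new: deploy_prod, lint_clean.
[4] R5 [IF lint_clean and run_integ THEN link_bin]; R9 [IF lint_clean THEN tag_release]. ⇒ new: link_bin, tag_release.
[5] R8 [IF link_bin and compile_a THEN src_changed]; R11 [IF link_bin and cfg_changed THEN hdr_changed]. ⇒ new: src_changed, hdr_changed.
src_changed first appears in round 5.

5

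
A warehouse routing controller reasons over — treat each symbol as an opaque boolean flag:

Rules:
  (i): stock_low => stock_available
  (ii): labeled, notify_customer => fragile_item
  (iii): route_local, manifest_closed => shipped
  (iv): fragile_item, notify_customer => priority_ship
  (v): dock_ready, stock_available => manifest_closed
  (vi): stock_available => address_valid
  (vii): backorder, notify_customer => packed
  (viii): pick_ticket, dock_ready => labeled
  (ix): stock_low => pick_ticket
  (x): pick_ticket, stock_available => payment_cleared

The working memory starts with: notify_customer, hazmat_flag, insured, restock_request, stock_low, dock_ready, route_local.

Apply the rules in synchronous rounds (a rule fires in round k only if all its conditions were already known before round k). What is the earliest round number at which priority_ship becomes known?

4

Round 1: (i) [stock_low => stock_available]; (ix) [stock_low => pick_ticket]. New: stock_available, pick_ticket.
Round 2: (v) [dock_ready, stock_available => manifest_closed]; (vi) [stock_available => address_valid]; (viii) [pick_ticket, dock_ready => labeled]; (x) [pick_ticket, stock_available => payment_cleared]. New: manifest_closed, address_valid, labeled, payment_cleared.
Round 3: (ii) [labeled, notify_customer => fragile_item]; (iii) [route_local, manifest_closed => shipped]. New: fragile_item, shipped.
Round 4: (iv) [fragile_item, notify_customer => priority_ship]. New: priority_ship.
priority_ship first appears in round 4.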